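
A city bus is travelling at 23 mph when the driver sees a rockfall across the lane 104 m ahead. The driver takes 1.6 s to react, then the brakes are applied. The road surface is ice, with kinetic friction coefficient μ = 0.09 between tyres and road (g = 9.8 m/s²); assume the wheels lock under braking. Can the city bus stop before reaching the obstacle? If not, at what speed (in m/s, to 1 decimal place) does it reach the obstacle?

Yes — it stops about 27.6 m short of the obstacle, so it never reaches it

23 mph × 0.44704 = 10.2819 m/s.
a = μg = 0.09 × 9.8 = 0.882 m/s².
Reaction distance = 10.2819 × 1.6 = 16.451 m.
Braking distance = v²/(2a) = 105.717 / 1.764 = 59.930 m.
Total stopping distance = 16.451 + 59.930 = 76.381 m, vs 104 m available — it stops with 104 − 76.381 = 27.619 m to spare.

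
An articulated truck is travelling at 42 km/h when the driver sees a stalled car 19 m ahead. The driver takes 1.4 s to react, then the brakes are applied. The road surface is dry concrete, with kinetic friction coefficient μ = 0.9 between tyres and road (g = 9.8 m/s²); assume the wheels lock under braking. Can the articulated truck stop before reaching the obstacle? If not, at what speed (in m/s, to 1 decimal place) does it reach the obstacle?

No — it strikes the obstacle at 9.4 m/s

42 km/h ÷ 3.6 = 11.6667 m/s.
a = μg = 0.9 × 9.8 = 8.820 m/s².
Reaction distance = 11.6667 × 1.4 = 16.333 m.
Braking distance needed to stop: v²/(2a) = 136.112 / 17.640 = 7.716 m, so total needed = 16.333 + 7.716 = 24.049 m > 19 m — it cannot stop.
Distance remaining when braking begins: 19 − 16.333 = 2.667 m.
v² = v₀² − 2a·d = 136.112 − 2 × 8.820 × 2.667 = 89.066 m²/s².
v = √89.066 = 9.437 m/s.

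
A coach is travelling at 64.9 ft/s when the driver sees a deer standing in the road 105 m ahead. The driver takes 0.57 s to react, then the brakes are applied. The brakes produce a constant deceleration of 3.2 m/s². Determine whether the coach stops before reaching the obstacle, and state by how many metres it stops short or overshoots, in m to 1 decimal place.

Yes — it stops 32.6 m short of the obstacle

64.9 ft/s × 0.3048 = 19.7815 m/s.
Reaction distance = 19.7815 × 0.57 = 11.275 m.
Braking distance = v²/(2a) = 391.308 / 6.400 = 61.142 m.
Total stopping distance = 11.275 + 61.142 = 72.417 m, vs 105 m available — it stops with 105 − 72.417 = 32.583 m to spare.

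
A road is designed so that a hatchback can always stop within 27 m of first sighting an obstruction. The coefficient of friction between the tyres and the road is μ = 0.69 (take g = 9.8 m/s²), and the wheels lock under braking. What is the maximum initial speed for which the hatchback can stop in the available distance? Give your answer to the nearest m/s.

a = μg = 0.69 × 9.8 = 6.762 m/s².
v²/(2a) = d ⇒ v = √(2 × 6.762 × 27) = √365.15 = 19.1089 m/s.

Maximum speed ≈ 19 m/s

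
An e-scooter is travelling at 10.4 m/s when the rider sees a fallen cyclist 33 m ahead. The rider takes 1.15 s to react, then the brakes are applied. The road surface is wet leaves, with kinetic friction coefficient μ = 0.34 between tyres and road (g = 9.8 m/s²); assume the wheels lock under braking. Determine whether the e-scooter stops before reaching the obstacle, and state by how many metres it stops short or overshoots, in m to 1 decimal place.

Yes — it stops 4.8 m short of the obstacle

a = μg = 0.34 × 9.8 = 3.332 m/s².
Reaction distance = 10.4000 × 1.15 = 11.960 m.
Braking distance = v²/(2a) = 108.160 / 6.664 = 16.230 m.
Total stopping distance = 11.960 + 16.230 = 28.190 m, vs 33 m available — it stops with 33 − 28.190 = 4.810 m to spare.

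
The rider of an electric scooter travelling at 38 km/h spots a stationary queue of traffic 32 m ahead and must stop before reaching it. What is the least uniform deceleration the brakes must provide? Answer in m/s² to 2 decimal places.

Required deceleration ≈ 1.74 m/s²

38 km/h ÷ 3.6 = 10.5556 m/s.
v² = 2a·d ⇒ a = v²/(2d) = 10.5556² / (2 × 32.000) = 111.421 / 64.000 = 1.7410 m/s².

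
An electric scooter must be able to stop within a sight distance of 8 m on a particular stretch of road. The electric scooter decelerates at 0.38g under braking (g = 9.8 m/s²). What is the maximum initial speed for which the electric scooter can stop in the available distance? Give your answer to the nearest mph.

a = 0.38 × 9.8 = 3.724 m/s².
v²/(2a) = d ⇒ v = √(2 × 3.724 × 8) = √59.58 = 7.7188 m/s.
7.7188 m/s ÷ 0.44704 = 17.266 mph.

Maximum speed ≈ 17 mph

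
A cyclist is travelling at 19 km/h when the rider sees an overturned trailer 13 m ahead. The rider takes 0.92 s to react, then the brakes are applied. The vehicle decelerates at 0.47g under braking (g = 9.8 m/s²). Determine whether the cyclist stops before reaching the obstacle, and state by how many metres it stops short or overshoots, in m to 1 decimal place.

19 km/h ÷ 3.6 = 5.2778 m/s.
a = 0.47 × 9.8 = 4.606 m/s².
Reaction distance = 5.2778 × 0.92 = 4.856 m.
Braking distance = v²/(2a) = 27.855 / 9.212 = 3.024 m.
Total stopping distance = 4.856 + 3.024 = 7.880 m, vs 13 m available — it stops with 13 − 7.880 = 5.120 m to spare.

Yes — it stops 5.1 m short of the obstacle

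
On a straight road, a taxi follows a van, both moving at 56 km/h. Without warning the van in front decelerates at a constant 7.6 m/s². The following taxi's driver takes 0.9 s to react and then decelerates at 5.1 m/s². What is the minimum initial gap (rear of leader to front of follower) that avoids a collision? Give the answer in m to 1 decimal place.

56 km/h ÷ 3.6 = 15.5556 m/s.
Leader travels v²/(2a_L) = 241.977 / 15.200 = 15.920 m before stopping.
Follower covers v·t_r = 15.5556 × 0.9 = 14.000 m while reacting, then v²/(2a_F) = 241.977 / 10.200 = 23.723 m while braking, for a total of 14.000 + 23.723 = 37.723 m.
Since a_F ≤ a_L and the follower starts braking later, the follower is never slower than the leader, so the closest approach is when both have stopped.
Minimum gap = 37.723 − 15.920 = 21.803 m.

Minimum gap ≈ 21.8 m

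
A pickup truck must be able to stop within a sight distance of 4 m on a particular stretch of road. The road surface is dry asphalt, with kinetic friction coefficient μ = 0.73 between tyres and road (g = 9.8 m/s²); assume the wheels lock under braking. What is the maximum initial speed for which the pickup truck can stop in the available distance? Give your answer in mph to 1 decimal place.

Maximum speed ≈ 16.9 mph

a = μg = 0.73 × 9.8 = 7.154 m/s².
v²/(2a) = d ⇒ v = √(2 × 7.154 × 4) = √57.23 = 7.5651 m/s.
7.5651 m/s ÷ 0.44704 = 16.923 mph.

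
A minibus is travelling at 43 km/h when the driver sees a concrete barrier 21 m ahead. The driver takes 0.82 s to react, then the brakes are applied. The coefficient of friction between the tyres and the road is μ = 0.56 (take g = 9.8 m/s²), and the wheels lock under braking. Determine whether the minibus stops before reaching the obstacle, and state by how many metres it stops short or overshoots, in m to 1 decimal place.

43 km/h ÷ 3.6 = 11.9444 m/s.
a = μg = 0.56 × 9.8 = 5.488 m/s².
Reaction distance = 11.9444 × 0.82 = 9.794 m.
Braking distance = v²/(2a) = 142.669 / 10.976 = 12.998 m.
Total stopping distance = 9.794 + 12.998 = 22.792 m, vs 21 m available — it cannot stop in time and overshoots by 22.792 − 21 = 1.792 m.

No — it overshoots by 1.8 m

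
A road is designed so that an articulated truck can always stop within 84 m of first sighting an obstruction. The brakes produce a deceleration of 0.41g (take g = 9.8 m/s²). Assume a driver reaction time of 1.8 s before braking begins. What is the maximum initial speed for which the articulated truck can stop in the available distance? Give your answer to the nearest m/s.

Maximum speed ≈ 20 m/s

a = 0.41 × 9.8 = 4.018 m/s².
Stopping distance: v·t_r + v²/(2a) = 84 with t_r = 1.8 s and a = 4.018 m/s².
So v² + 14.465 v − 675.02 = 0.
Positive root: v = −a·t_r + √((a·t_r)² + 2a·d) = −7.232 + √(52.302 + 675.02) = 19.7369 m/s.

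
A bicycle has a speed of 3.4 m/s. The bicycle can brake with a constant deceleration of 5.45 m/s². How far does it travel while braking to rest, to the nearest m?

Braking distance ≈ 1 m

Braking distance = v²/(2a) = 3.4000² / (2 × 5.450) = 11.560 / 10.900 = 1.061 m.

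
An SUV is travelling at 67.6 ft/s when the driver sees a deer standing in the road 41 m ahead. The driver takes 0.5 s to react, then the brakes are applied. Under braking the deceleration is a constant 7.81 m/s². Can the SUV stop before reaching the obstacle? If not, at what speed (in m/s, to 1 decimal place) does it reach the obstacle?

Yes — it stops about 3.5 m short of the obstacle, so it never reaches it

67.6 ft/s × 0.3048 = 20.6045 m/s.
Reaction distance = 20.6045 × 0.5 = 10.302 m.
Braking distance = v²/(2a) = 424.545 / 15.620 = 27.180 m.
Total stopping distance = 10.302 + 27.180 = 37.482 m, vs 41 m available — it stops with 41 − 37.482 = 3.518 m to spare.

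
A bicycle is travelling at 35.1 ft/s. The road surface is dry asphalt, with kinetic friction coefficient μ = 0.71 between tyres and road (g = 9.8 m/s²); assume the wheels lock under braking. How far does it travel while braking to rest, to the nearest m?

35.1 ft/s × 0.3048 = 10.6985 m/s.
a = μg = 0.71 × 9.8 = 6.958 m/s².
Braking distance = v²/(2a) = 10.6985² / (2 × 6.958) = 114.458 / 13.916 = 8.225 m.

Braking distance ≈ 8 m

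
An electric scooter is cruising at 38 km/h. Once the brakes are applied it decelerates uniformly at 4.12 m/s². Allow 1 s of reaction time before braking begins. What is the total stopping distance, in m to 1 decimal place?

Total stopping distance ≈ 24.1 m

38 km/h ÷ 3.6 = 10.5556 m/s.
Reaction distance = v·t_r = 10.5556 × 1 = 10.556 m.
Braking distance = v²/(2a) = 10.5556² / (2 × 4.120) = 111.421 / 8.240 = 13.522 m.
Total = 10.556 + 13.522 = 24.078 m.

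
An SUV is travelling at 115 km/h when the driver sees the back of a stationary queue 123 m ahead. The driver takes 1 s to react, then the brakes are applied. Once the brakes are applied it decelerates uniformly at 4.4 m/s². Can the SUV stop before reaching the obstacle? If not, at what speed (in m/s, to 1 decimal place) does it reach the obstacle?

115 km/h ÷ 3.6 = 31.9444 m/s.
Reaction distance = 31.9444 × 1 = 31.944 m.
Braking distance needed to stop: v²/(2a) = 1020.445 / 8.800 = 115.960 m, so total needed = 31.944 + 115.960 = 147.904 m > 123 m — it cannot stop.
Distance remaining when braking begins: 123 − 31.944 = 91.056 m.
v² = v₀² − 2a·d = 1020.445 − 2 × 4.400 × 91.056 = 219.152 m²/s².
v = √219.152 = 14.804 m/s.

No — it strikes the obstacle at 14.8 m/s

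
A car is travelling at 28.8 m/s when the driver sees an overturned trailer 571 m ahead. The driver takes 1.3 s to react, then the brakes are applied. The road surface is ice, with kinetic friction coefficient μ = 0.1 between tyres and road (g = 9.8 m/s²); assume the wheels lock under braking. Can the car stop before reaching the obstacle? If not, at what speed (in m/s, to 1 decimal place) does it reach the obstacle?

Yes — it stops about 110.4 m short of the obstacle, so it never reaches it

a = μg = 0.1 × 9.8 = 0.980 m/s².
Reaction distance = 28.8000 × 1.3 = 37.440 m.
Braking distance = v²/(2a) = 829.440 / 1.960 = 423.184 m.
Total stopping distance = 37.440 + 423.184 = 460.624 m, vs 571 m available — it stops with 571 − 460.624 = 110.376 m to spare.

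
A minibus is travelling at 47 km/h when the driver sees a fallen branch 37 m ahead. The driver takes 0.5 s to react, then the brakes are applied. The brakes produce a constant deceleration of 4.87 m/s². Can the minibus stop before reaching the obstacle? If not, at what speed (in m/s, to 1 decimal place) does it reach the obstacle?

Yes — it stops about 13.0 m short of the obstacle, so it never reaches it

47 km/h ÷ 3.6 = 13.0556 m/s.
Reaction distance = 13.0556 × 0.5 = 6.528 m.
Braking distance = v²/(2a) = 170.449 / 9.740 = 17.500 m.
Total stopping distance = 6.528 + 17.500 = 24.028 m, vs 37 m available — it stops with 37 − 24.028 = 12.972 m to spare.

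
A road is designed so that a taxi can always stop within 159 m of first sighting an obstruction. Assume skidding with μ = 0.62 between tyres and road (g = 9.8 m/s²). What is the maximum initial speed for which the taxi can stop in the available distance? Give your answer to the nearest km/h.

a = μg = 0.62 × 9.8 = 6.076 m/s².
v²/(2a) = d ⇒ v = √(2 × 6.076 × 159) = √1932.17 = 43.9565 m/s.
43.9565 m/s × 3.6 = 158.243 km/h.

Maximum speed ≈ 158 km/h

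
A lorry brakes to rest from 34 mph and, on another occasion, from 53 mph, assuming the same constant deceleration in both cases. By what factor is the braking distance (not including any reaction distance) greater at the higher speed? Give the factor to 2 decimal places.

Braking distance d = v²/(2a), so with a fixed, d ∝ v².
Factor = (53/34)² = 1.5588² = 2.4299.

Factor ≈ 2.43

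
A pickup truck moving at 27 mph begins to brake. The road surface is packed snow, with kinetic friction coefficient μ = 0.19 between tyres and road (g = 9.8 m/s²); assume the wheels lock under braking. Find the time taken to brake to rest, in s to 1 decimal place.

27 mph × 0.44704 = 12.0701 m/s.
a = μg = 0.19 × 9.8 = 1.862 m/s².
Braking time = v/a = 12.0701 / 1.862 = 6.482 s.

Braking time ≈ 6.5 s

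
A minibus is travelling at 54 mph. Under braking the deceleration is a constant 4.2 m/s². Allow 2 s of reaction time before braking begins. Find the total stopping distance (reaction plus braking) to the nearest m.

54 mph × 0.44704 = 24.1402 m/s.
Reaction distance = v·t_r = 24.1402 × 2 = 48.280 m.
Braking distance = v²/(2a) = 24.1402² / (2 × 4.200) = 582.749 / 8.400 = 69.375 m.
Total = 48.280 + 69.375 = 117.655 m.

Total stopping distance ≈ 118 m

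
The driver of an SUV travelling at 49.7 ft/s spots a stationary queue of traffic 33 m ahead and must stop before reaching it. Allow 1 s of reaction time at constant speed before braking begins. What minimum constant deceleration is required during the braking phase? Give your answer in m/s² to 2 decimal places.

49.7 ft/s × 0.3048 = 15.1486 m/s.
Distance covered during reaction = 15.1486 × 1 = 15.149 m.
Distance available for braking: 33 − 15.149 = 17.851 m.
v² = 2a·d ⇒ a = v²/(2d) = 15.1486² / (2 × 17.851) = 229.480 / 35.702 = 6.4277 m/s².

Required deceleration ≈ 6.43 m/s²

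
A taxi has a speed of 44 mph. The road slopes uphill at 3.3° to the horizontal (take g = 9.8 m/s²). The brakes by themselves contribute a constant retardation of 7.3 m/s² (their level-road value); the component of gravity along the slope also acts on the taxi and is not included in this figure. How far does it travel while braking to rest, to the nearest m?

44 mph × 0.44704 = 19.6698 m/s.
Gravity along the uphill slope adds to the braking deceleration: a_eff = 7.300 + 9.8·sin 3.3° = 7.300 + 0.564 = 7.864 m/s².
Braking distance = v²/(2a) = 19.6698² / (2 × 7.864) = 386.901 / 15.728 = 24.600 m.

Braking distance ≈ 25 m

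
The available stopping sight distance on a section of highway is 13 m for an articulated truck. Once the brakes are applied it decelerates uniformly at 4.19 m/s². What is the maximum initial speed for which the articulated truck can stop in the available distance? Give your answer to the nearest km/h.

Maximum speed ≈ 38 km/h

v²/(2a) = d ⇒ v = √(2 × 4.190 × 13) = √108.94 = 10.4374 m/s.
10.4374 m/s × 3.6 = 37.575 km/h.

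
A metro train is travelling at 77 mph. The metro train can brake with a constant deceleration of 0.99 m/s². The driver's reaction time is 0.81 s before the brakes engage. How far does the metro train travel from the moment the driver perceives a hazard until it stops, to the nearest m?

Total stopping distance ≈ 626 m

77 mph × 0.44704 = 34.4221 m/s.
Reaction distance = v·t_r = 34.4221 × 0.81 = 27.882 m.
Braking distance = v²/(2a) = 34.4221² / (2 × 0.990) = 1184.881 / 1.980 = 598.425 m.
Total = 27.882 + 598.425 = 626.307 m.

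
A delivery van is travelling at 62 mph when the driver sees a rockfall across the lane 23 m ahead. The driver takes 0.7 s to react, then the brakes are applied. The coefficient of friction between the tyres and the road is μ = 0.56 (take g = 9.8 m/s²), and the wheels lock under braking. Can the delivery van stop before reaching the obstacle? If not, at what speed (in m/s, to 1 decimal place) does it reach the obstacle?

No — it strikes the obstacle at 27.0 m/s

62 mph × 0.44704 = 27.7165 m/s.
a = μg = 0.56 × 9.8 = 5.488 m/s².
Reaction distance = 27.7165 × 0.7 = 19.402 m.
Braking distance needed to stop: v²/(2a) = 768.204 / 10.976 = 69.989 m, so total needed = 19.402 + 69.989 = 89.391 m > 23 m — it cannot stop.
Distance remaining when braking begins: 23 − 19.402 = 3.598 m.
v² = v₀² − 2a·d = 768.204 − 2 × 5.488 × 3.598 = 728.712 m²/s².
v = √728.712 = 26.995 m/s.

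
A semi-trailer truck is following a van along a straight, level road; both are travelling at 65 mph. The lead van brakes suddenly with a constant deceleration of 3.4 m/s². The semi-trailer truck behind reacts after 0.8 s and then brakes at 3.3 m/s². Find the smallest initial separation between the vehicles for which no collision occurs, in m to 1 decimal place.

Minimum gap ≈ 27.0 m

65 mph × 0.44704 = 29.0576 m/s.
Leader travels v²/(2a_L) = 844.344 / 6.800 = 124.168 m before stopping.
Follower covers v·t_r = 29.0576 × 0.8 = 23.246 m while reacting, then v²/(2a_F) = 844.344 / 6.600 = 127.931 m while braking, for a total of 23.246 + 127.931 = 151.177 m.
Since a_F ≤ a_L and the follower starts braking later, the follower is never slower than the leader, so the closest approach is when both have stopped.
Minimum gap = 151.177 − 124.168 = 27.009 m.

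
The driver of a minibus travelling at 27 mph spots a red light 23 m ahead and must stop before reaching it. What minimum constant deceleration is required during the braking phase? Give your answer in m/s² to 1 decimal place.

Required deceleration ≈ 3.2 m/s²

27 mph × 0.44704 = 12.0701 m/s.
v² = 2a·d ⇒ a = v²/(2d) = 12.0701² / (2 × 23.000) = 145.687 / 46.000 = 3.1671 m/s².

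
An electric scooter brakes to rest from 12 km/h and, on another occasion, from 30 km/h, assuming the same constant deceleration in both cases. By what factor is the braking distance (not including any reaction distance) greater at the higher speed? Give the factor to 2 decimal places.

Factor ≈ 6.25

Braking distance d = v²/(2a), so with a fixed, d ∝ v².
Factor = (30/12)² = 2.5000² = 6.2500.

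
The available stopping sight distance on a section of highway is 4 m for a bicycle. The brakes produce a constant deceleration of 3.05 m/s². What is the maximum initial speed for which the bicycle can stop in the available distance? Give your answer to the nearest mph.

Maximum speed ≈ 11 mph

v²/(2a) = d ⇒ v = √(2 × 3.050 × 4) = √24.40 = 4.9396 m/s.
4.9396 m/s ÷ 0.44704 = 11.050 mph.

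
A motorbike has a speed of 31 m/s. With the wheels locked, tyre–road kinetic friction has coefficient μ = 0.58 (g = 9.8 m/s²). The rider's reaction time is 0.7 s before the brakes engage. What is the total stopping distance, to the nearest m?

Total stopping distance ≈ 106 m

a = μg = 0.58 × 9.8 = 5.684 m/s².
Reaction distance = v·t_r = 31.0000 × 0.7 = 21.700 m.
Braking distance = v²/(2a) = 31.0000² / (2 × 5.684) = 961.000 / 11.368 = 84.536 m.
Total = 21.700 + 84.536 = 106.236 m.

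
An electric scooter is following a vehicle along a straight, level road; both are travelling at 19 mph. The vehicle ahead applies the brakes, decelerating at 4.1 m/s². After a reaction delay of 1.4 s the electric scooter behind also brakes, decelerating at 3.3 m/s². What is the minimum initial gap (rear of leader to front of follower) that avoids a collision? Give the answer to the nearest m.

19 mph × 0.44704 = 8.4938 m/s.
Leader travels v²/(2a_L) = 72.145 / 8.200 = 8.798 m before stopping.
Follower covers v·t_r = 8.4938 × 1.4 = 11.891 m while reacting, then v²/(2a_F) = 72.145 / 6.600 = 10.931 m while braking, for a total of 11.891 + 10.931 = 22.822 m.
Since a_F ≤ a_L and the follower starts braking later, the follower is never slower than the leader, so the closest approach is when both have stopped.
Minimum gap = 22.822 − 8.798 = 14.024 m.

Minimum gap ≈ 14 m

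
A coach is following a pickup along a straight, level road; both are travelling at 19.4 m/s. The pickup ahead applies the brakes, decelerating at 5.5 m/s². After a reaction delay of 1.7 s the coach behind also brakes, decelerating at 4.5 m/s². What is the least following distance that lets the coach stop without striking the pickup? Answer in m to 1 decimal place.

Leader travels v²/(2a_L) = 376.360 / 11.000 = 34.215 m before stopping.
Follower covers v·t_r = 19.4000 × 1.7 = 32.980 m while reacting, then v²/(2a_F) = 376.360 / 9.000 = 41.818 m while braking, for a total of 32.980 + 41.818 = 74.798 m.
Since a_F ≤ a_L and the follower starts braking later, the follower is never slower than the leader, so the closest approach is when both have stopped.
Minimum gap = 74.798 − 34.215 = 40.583 m.

Minimum gap ≈ 40.6 m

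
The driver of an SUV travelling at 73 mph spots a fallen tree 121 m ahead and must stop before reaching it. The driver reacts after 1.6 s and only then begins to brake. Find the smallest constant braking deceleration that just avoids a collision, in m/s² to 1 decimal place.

73 mph × 0.44704 = 32.6339 m/s.
Distance covered during reaction = 32.6339 × 1.6 = 52.214 m.
Distance available for braking: 121 − 52.214 = 68.786 m.
v² = 2a·d ⇒ a = v²/(2d) = 32.6339² / (2 × 68.786) = 1064.971 / 137.572 = 7.7412 m/s².

Required deceleration ≈ 7.7 m/s²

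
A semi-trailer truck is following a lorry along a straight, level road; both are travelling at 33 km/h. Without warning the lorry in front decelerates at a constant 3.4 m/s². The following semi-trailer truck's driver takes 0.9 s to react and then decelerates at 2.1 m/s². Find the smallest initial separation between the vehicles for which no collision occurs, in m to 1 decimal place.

33 km/h ÷ 3.6 = 9.1667 m/s.
Leader travels v²/(2a_L) = 84.028 / 6.800 = 12.357 m before stopping.
Follower covers v·t_r = 9.1667 × 0.9 = 8.250 m while reacting, then v²/(2a_F) = 84.028 / 4.200 = 20.007 m while braking, for a total of 8.250 + 20.007 = 28.257 m.
Since a_F ≤ a_L and the follower starts braking later, the follower is never slower than the leader, so the closest approach is when both have stopped.
Minimum gap = 28.257 − 12.357 = 15.900 m.

Minimum gap ≈ 15.9 m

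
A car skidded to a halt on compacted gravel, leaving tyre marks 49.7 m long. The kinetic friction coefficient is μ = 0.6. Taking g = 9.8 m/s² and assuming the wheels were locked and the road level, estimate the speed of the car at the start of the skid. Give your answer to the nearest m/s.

Initial speed ≈ 24 m/s

Deceleration a = μg = 0.6 × 9.8 = 5.880 m/s².
v = √(2a·d) = √(2 × 5.880 × 49.7) = √584.472 = 24.1759 m/s.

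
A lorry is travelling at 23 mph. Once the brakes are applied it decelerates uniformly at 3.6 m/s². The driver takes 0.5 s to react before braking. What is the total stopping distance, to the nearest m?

Total stopping distance ≈ 20 m

23 mph × 0.44704 = 10.2819 m/s.
Reaction distance = v·t_r = 10.2819 × 0.5 = 5.141 m.
Braking distance = v²/(2a) = 10.2819² / (2 × 3.600) = 105.717 / 7.200 = 14.683 m.
Total = 5.141 + 14.683 = 19.824 m.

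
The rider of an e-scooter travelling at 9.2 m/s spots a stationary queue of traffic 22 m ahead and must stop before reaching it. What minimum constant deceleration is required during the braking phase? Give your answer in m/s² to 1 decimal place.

v² = 2a·d ⇒ a = v²/(2d) = 9.2000² / (2 × 22.000) = 84.640 / 44.000 = 1.9236 m/s².

Required deceleration ≈ 1.9 m/s²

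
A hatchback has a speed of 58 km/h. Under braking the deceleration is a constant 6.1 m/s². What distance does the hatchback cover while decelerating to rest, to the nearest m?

58 km/h ÷ 3.6 = 16.1111 m/s.
Braking distance = v²/(2a) = 16.1111² / (2 × 6.100) = 259.568 / 12.200 = 21.276 m.

Braking distance ≈ 21 m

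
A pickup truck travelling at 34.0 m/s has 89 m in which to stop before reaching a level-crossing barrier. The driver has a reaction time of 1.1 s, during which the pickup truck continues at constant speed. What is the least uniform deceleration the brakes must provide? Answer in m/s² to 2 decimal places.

Required deceleration ≈ 11.20 m/s²

Distance covered during reaction = 34.0000 × 1.1 = 37.400 m.
Distance available for braking: 89 − 37.400 = 51.600 m.
v² = 2a·d ⇒ a = v²/(2d) = 34.0000² / (2 × 51.600) = 1156.000 / 103.200 = 11.2016 m/s².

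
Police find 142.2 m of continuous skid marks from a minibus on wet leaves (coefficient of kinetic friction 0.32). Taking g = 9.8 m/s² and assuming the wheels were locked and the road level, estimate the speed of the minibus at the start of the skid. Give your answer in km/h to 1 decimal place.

Deceleration a = μg = 0.32 × 9.8 = 3.136 m/s².
v = √(2a·d) = √(2 × 3.136 × 142.2) = √891.878 = 29.8643 m/s.
= 29.8643 × 3.6 = 107.511 km/h.

Initial speed ≈ 107.5 km/h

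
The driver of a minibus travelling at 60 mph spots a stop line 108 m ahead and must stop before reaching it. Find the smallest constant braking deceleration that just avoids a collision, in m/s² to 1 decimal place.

60 mph × 0.44704 = 26.8224 m/s.
v² = 2a·d ⇒ a = v²/(2d) = 26.8224² / (2 × 108.000) = 719.441 / 216.000 = 3.3307 m/s².

Required deceleration ≈ 3.3 m/s²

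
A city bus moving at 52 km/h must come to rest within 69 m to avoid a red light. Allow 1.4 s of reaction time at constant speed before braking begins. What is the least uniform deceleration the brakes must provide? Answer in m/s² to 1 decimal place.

52 km/h ÷ 3.6 = 14.4444 m/s.
Distance covered during reaction = 14.4444 × 1.4 = 20.222 m.
Distance available for braking: 69 − 20.222 = 48.778 m.
v² = 2a·d ⇒ a = v²/(2d) = 14.4444² / (2 × 48.778) = 208.641 / 97.556 = 2.1387 m/s².

Required deceleration ≈ 2.1 m/s²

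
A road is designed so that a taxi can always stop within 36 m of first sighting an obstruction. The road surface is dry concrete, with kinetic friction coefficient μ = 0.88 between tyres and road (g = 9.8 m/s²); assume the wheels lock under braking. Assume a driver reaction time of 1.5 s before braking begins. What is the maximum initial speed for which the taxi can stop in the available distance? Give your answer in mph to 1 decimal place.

a = μg = 0.88 × 9.8 = 8.624 m/s².
Stopping distance: v·t_r + v²/(2a) = 36 with t_r = 1.5 s and a = 8.624 m/s².
So v² + 25.872 v − 620.93 = 0.
Positive root: v = −a·t_r + √((a·t_r)² + 2a·d) = −12.936 + √(167.340 + 620.93) = 15.1401 m/s.
15.1401 m/s ÷ 0.44704 = 33.867 mph.

Maximum speed ≈ 33.9 mph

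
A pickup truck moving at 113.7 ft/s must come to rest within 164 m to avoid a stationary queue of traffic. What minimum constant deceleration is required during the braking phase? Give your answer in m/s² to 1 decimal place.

113.7 ft/s × 0.3048 = 34.6558 m/s.
v² = 2a·d ⇒ a = v²/(2d) = 34.6558² / (2 × 164.000) = 1201.024 / 328.000 = 3.6617 m/s².

Required deceleration ≈ 3.7 m/s²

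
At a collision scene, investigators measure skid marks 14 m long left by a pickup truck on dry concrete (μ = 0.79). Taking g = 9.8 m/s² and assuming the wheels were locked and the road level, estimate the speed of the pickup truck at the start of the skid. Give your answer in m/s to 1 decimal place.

Deceleration a = μg = 0.79 × 9.8 = 7.742 m/s².
v = √(2a·d) = √(2 × 7.742 × 14) = √216.776 = 14.7233 m/s.

Initial speed ≈ 14.7 m/s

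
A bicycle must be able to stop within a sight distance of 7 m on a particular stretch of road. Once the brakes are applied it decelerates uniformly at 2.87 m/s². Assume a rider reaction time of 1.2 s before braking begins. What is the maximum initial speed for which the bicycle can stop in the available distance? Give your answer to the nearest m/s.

Maximum speed ≈ 4 m/s

Stopping distance: v·t_r + v²/(2a) = 7 with t_r = 1.2 s and a = 2.870 m/s².
So v² + 6.888 v − 40.18 = 0.
Positive root: v = −a·t_r + √((a·t_r)² + 2a·d) = −3.444 + √(11.861 + 40.18) = 3.7699 m/s.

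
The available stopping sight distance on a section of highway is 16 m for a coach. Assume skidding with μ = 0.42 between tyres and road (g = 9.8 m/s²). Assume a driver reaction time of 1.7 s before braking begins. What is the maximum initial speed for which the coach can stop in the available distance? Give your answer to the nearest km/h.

a = μg = 0.42 × 9.8 = 4.116 m/s².
Stopping distance: v·t_r + v²/(2a) = 16 with t_r = 1.7 s and a = 4.116 m/s².
So v² + 13.994 v − 131.71 = 0.
Positive root: v = −a·t_r + √((a·t_r)² + 2a·d) = −6.997 + √(48.958 + 131.71) = 6.4443 m/s.
6.4443 m/s × 3.6 = 23.199 km/h.

Maximum speed ≈ 23 km/h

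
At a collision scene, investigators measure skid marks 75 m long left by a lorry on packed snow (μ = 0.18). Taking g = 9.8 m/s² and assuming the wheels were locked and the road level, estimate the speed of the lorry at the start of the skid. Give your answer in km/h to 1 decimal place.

Initial speed ≈ 58.6 km/h

Deceleration a = μg = 0.18 × 9.8 = 1.764 m/s².
v = √(2a·d) = √(2 × 1.764 × 75) = √264.600 = 16.2665 m/s.
= 16.2665 × 3.6 = 58.559 km/h.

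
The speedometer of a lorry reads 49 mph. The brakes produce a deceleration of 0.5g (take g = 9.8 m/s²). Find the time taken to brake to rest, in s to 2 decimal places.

49 mph × 0.44704 = 21.9050 m/s.
a = 0.5 × 9.8 = 4.900 m/s².
Braking time = v/a = 21.9050 / 4.900 = 4.470 s.

Braking time ≈ 4.47 s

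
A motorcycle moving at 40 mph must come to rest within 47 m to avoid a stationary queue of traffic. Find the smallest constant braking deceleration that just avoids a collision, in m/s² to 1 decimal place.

Required deceleration ≈ 3.4 m/s²

40 mph × 0.44704 = 17.8816 m/s.
v² = 2a·d ⇒ a = v²/(2d) = 17.8816² / (2 × 47.000) = 319.752 / 94.000 = 3.4016 m/s².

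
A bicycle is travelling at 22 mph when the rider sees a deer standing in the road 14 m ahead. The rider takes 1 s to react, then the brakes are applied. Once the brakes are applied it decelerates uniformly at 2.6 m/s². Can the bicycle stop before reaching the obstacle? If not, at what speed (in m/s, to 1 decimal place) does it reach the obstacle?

22 mph × 0.44704 = 9.8349 m/s.
Reaction distance = 9.8349 × 1 = 9.835 m.
Braking distance needed to stop: v²/(2a) = 96.725 / 5.200 = 18.601 m, so total needed = 9.835 + 18.601 = 28.436 m > 14 m — it cannot stop.
Distance remaining when braking begins: 14 − 9.835 = 4.165 m.
v² = v₀² − 2a·d = 96.725 − 2 × 2.600 × 4.165 = 75.067 m²/s².
v = √75.067 = 8.664 m/s.

No — it strikes the obstacle at 8.7 m/s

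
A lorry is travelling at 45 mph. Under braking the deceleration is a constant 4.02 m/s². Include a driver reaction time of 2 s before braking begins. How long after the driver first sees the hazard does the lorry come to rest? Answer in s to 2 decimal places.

45 mph × 0.44704 = 20.1168 m/s.
Braking time = v/a = 20.1168 / 4.020 = 5.004 s.
Total = 2 + 5.004 = 7.004 s.

Total time ≈ 7.00 s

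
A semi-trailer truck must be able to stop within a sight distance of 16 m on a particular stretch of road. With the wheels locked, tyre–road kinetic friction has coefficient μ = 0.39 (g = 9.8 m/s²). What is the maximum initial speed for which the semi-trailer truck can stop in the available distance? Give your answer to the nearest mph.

Maximum speed ≈ 25 mph

a = μg = 0.39 × 9.8 = 3.822 m/s².
v²/(2a) = d ⇒ v = √(2 × 3.822 × 16) = √122.30 = 11.0589 m/s.
11.0589 m/s ÷ 0.44704 = 24.738 mph.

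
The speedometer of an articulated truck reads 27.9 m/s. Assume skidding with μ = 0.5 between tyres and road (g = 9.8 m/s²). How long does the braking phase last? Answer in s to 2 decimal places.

Braking time ≈ 5.69 s

a = μg = 0.5 × 9.8 = 4.900 m/s².
Braking time = v/a = 27.9000 / 4.900 = 5.694 s.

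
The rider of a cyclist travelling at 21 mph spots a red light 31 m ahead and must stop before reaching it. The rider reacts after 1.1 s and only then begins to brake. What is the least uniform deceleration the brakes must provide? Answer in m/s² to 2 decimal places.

Required deceleration ≈ 2.13 m/s²

21 mph × 0.44704 = 9.3878 m/s.
Distance covered during reaction = 9.3878 × 1.1 = 10.327 m.
Distance available for braking: 31 − 10.327 = 20.673 m.
v² = 2a·d ⇒ a = v²/(2d) = 9.3878² / (2 × 20.673) = 88.131 / 41.346 = 2.1315 m/s².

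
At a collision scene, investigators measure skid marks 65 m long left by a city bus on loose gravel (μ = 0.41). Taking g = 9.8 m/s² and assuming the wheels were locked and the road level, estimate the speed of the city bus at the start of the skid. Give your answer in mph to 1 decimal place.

Deceleration a = μg = 0.41 × 9.8 = 4.018 m/s².
v = √(2a·d) = √(2 × 4.018 × 65) = √522.340 = 22.8548 m/s.
= 22.8548 ÷ 0.44704 = 51.125 mph.

Initial speed ≈ 51.1 mph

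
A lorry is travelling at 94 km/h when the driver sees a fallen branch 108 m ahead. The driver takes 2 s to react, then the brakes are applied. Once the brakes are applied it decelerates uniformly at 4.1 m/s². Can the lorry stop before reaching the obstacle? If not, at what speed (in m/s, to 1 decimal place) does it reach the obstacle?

No — it strikes the obstacle at 15.0 m/s

94 km/h ÷ 3.6 = 26.1111 m/s.
Reaction distance = 26.1111 × 2 = 52.222 m.
Braking distance needed to stop: v²/(2a) = 681.790 / 8.200 = 83.145 m, so total needed = 52.222 + 83.145 = 135.367 m > 108 m — it cannot stop.
Distance remaining when braking begins: 108 − 52.222 = 55.778 m.
v² = v₀² − 2a·d = 681.790 − 2 × 4.100 × 55.778 = 224.410 m²/s².
v = √224.410 = 14.980 m/s.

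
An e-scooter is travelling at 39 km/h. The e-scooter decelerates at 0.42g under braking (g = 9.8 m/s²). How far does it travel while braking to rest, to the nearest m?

Braking distance ≈ 14 m

39 km/h ÷ 3.6 = 10.8333 m/s.
a = 0.42 × 9.8 = 4.116 m/s².
Braking distance = v²/(2a) = 10.8333² / (2 × 4.116) = 117.360 / 8.232 = 14.257 m.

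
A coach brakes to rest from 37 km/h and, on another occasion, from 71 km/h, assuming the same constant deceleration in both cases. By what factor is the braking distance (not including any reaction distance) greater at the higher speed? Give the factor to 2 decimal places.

Braking distance d = v²/(2a), so with a fixed, d ∝ v².
Factor = (71/37)² = 1.9189² = 3.6822.

Factor ≈ 3.68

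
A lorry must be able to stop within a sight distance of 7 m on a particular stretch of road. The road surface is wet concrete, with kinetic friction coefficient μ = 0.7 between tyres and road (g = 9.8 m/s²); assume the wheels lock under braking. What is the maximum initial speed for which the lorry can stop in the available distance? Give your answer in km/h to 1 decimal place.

a = μg = 0.7 × 9.8 = 6.860 m/s².
v²/(2a) = d ⇒ v = √(2 × 6.860 × 7) = √96.04 = 9.8000 m/s.
9.8000 m/s × 3.6 = 35.280 km/h.

Maximum speed ≈ 35.3 km/h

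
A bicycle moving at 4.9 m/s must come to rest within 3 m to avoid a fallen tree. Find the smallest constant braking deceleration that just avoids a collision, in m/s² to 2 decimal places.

Required deceleration ≈ 4.00 m/s²

v² = 2a·d ⇒ a = v²/(2d) = 4.9000² / (2 × 3.000) = 24.010 / 6.000 = 4.0017 m/s².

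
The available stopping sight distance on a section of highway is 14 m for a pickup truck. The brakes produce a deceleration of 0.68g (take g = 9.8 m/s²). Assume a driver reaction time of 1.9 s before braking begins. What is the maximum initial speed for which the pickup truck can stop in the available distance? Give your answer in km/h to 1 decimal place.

Maximum speed ≈ 21.5 km/h

a = 0.68 × 9.8 = 6.664 m/s².
Stopping distance: v·t_r + v²/(2a) = 14 with t_r = 1.9 s and a = 6.664 m/s².
So v² + 25.323 v − 186.59 = 0.
Positive root: v = −a·t_r + √((a·t_r)² + 2a·d) = −12.662 + √(160.326 + 186.59) = 5.9637 m/s.
5.9637 m/s × 3.6 = 21.469 km/h.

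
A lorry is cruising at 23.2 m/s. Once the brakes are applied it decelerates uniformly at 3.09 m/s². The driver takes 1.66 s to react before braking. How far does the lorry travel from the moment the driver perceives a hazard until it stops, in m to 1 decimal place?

Total stopping distance ≈ 125.6 m

Reaction distance = v·t_r = 23.2000 × 1.66 = 38.512 m.
Braking distance = v²/(2a) = 23.2000² / (2 × 3.090) = 538.240 / 6.180 = 87.094 m.
Total = 38.512 + 87.094 = 125.606 m.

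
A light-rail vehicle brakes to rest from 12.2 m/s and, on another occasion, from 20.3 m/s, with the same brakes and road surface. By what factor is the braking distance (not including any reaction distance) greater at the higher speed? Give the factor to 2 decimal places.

Braking distance d = v²/(2a), so with a fixed, d ∝ v².
Factor = (20.3/12.2)² = 1.6639² = 2.7686.

Factor ≈ 2.77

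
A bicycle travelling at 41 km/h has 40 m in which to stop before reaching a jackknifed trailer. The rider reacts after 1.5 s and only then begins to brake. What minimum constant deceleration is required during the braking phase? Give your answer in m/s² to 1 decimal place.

41 km/h ÷ 3.6 = 11.3889 m/s.
Distance covered during reaction = 11.3889 × 1.5 = 17.083 m.
Distance available for braking: 40 − 17.083 = 22.917 m.
v² = 2a·d ⇒ a = v²/(2d) = 11.3889² / (2 × 22.917) = 129.707 / 45.834 = 2.8299 m/s².

Required deceleration ≈ 2.8 m/s²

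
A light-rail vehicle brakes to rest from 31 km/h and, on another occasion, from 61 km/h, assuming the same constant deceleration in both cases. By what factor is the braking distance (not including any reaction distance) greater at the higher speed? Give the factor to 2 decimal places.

Braking distance d = v²/(2a), so with a fixed, d ∝ v².
Factor = (61/31)² = 1.9677² = 3.8718.

Factor ≈ 3.87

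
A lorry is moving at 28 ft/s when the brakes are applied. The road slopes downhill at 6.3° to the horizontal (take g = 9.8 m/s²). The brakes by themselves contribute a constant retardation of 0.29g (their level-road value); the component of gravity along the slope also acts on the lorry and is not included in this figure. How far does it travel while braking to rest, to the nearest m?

28 ft/s × 0.3048 = 8.5344 m/s.
a = 0.29 × 9.8 = 2.842 m/s².
Gravity along the downhill slope reduces the braking deceleration: a_eff = 2.842 − 9.8·sin 6.3° = 2.842 − 1.075 = 1.767 m/s².
Braking distance = v²/(2a) = 8.5344² / (2 × 1.767) = 72.836 / 3.534 = 20.610 m.

Braking distance ≈ 21 m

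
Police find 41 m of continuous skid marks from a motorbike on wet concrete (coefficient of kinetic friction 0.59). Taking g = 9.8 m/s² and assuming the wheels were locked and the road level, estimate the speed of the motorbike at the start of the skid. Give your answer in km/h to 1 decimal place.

Initial speed ≈ 78.4 km/h

Deceleration a = μg = 0.59 × 9.8 = 5.782 m/s².
v = √(2a·d) = √(2 × 5.782 × 41) = √474.124 = 21.7744 m/s.
= 21.7744 × 3.6 = 78.388 km/h.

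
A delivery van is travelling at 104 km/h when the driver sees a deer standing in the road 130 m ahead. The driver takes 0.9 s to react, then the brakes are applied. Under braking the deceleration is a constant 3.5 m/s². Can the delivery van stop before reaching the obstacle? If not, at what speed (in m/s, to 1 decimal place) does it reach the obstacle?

104 km/h ÷ 3.6 = 28.8889 m/s.
Reaction distance = 28.8889 × 0.9 = 26.000 m.
Braking distance needed to stop: v²/(2a) = 834.569 / 7.000 = 119.224 m, so total needed = 26.000 + 119.224 = 145.224 m > 130 m — it cannot stop.
Distance remaining when braking begins: 130 − 26.000 = 104.000 m.
v² = v₀² − 2a·d = 834.569 − 2 × 3.500 × 104.000 = 106.569 m²/s².
v = √106.569 = 10.323 m/s.

No — it strikes the obstacle at 10.3 m/s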